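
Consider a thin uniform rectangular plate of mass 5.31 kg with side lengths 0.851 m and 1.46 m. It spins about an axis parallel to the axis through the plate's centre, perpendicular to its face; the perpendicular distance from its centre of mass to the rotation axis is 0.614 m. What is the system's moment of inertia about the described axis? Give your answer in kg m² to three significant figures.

3.27

I_cm = (1/12)M(a²+b²) = (1/12)(5.31)[(0.851)² + (1.46)²] = 1.2637 kg m²; centre at d = 0.614 m, so I = I_cm + Md² gives I = 1.2637 + (5.31)(0.614)² = 3.2655 kg m².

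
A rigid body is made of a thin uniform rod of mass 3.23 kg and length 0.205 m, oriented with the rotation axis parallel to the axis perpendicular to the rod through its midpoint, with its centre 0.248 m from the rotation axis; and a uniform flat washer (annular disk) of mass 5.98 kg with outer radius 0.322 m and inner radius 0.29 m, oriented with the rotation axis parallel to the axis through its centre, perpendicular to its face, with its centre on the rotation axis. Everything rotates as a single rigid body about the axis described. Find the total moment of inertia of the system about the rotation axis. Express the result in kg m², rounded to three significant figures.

0.771

Thin rod: I_cm = (1/12)ML² = (1/12)(3.23)(0.205)² = 0.011312 kg m²; centre at d = 0.248 m, so I = I_cm + Md² gives I = 0.011312 + (3.23)(0.248)² = 0.20997 kg m².
Annular disk: I_cm = (1/2)M(R²+r²) = (1/2)(5.98)[(0.322)² + (0.29)²] = 0.56147 kg m²; axis through the centre, so I = 0.56147 kg m².
Total I = 0.20997 + 0.56147 = 0.77144 kg m².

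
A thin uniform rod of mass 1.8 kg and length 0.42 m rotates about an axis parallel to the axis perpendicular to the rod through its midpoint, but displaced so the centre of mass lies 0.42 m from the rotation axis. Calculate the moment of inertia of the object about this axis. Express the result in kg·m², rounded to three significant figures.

0.344

I_cm = (1/12)ML² = (1/12)(1.8)(0.42)² = 0.02646 kg·m²; centre at d = 0.42 m, so the parallel axis theorem gives I = 0.02646 + (1.8)(0.42)² = 0.34398 kg·m².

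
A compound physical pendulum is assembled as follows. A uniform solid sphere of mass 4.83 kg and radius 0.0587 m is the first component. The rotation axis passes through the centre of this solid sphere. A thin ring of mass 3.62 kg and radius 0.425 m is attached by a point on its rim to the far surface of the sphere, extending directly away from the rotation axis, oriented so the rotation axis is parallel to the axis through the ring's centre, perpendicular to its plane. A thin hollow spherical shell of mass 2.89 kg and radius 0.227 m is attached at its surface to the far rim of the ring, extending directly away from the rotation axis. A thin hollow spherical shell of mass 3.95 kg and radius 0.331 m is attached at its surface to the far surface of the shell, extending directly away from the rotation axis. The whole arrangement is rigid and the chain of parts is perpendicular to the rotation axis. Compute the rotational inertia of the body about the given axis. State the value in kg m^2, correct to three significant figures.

Solid sphere: I_cm = (2/5)MR² = (2/5)(4.83)(0.0587)² = 0.0066571 kg m^2; axis through the centre, so I = 0.0066571 kg m^2.
Thin ring: I_cm = MR² = (3.62)(0.425)² = 0.65386 kg m^2; centre at d = 0.0587 + 0.425 = 0.4837 m, so the parallel axis theorem gives I = 0.65386 + (3.62)(0.4837)² = 1.5008 kg m^2.
Spherical shell: I_cm = (2/3)MR² = (2/3)(2.89)(0.227)² = 0.099279 kg m^2; centre at d = 0.0587 + 0.425 + 0.425 + 0.227 = 1.1357 m, so the parallel axis theorem gives I = 0.099279 + (2.89)(1.1357)² = 3.8268 kg m^2.
Spherical shell: I_cm = (2/3)MR² = (2/3)(3.95)(0.331)² = 0.28851 kg m^2; centre at d = 0.0587 + 0.425 + 0.425 + 0.227 + 0.227 + 0.331 = 1.6937 m, so the parallel axis theorem gives I = 0.28851 + (3.95)(1.6937)² = 11.62 kg m^2.
Total I = 0.0066571 + 1.5008 + 3.8268 + 11.62 = 16.954 kg m^2.

17.0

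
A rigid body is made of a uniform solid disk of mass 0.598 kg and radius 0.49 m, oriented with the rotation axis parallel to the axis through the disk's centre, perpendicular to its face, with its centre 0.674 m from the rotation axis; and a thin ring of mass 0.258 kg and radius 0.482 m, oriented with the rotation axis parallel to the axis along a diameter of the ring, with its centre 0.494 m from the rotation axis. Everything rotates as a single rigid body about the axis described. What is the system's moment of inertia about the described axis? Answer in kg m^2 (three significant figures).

Solid disk: I_cm = (1/2)MR² = (1/2)(0.598)(0.49)² = 0.07179 kg m^2; centre at d = 0.674 m, so the parallel axis theorem gives I = 0.07179 + (0.598)(0.674)² = 0.34345 kg m^2.
Thin ring: I_cm = (1/2)MR² = (1/2)(0.258)(0.482)² = 0.02997 kg m^2; centre at d = 0.494 m, so the parallel axis theorem gives I = 0.02997 + (0.258)(0.494)² = 0.092931 kg m^2.
Total I = 0.34345 + 0.092931 = 0.43638 kg m^2.

0.436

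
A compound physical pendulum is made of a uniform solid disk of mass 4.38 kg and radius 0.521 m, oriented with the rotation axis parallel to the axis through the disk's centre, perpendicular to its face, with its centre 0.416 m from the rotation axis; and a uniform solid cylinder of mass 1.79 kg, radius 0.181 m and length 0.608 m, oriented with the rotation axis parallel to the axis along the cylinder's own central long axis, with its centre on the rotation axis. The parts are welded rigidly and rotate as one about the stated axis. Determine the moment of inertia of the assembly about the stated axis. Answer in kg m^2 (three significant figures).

1.38

Solid disk: I_cm = (1/2)MR² = (1/2)(4.38)(0.521)² = 0.59446 kg m^2; centre at d = 0.416 m, so the parallel axis theorem gives I = 0.59446 + (4.38)(0.416)² = 1.3524 kg m^2.
Solid cylinder: I_cm = (1/2)MR² = (1/2)(1.79)(0.181)² = 0.029321 kg m^2; axis through the centre, so I = 0.029321 kg m^2.
Total I = 1.3524 + 0.029321 = 1.3818 kg m^2.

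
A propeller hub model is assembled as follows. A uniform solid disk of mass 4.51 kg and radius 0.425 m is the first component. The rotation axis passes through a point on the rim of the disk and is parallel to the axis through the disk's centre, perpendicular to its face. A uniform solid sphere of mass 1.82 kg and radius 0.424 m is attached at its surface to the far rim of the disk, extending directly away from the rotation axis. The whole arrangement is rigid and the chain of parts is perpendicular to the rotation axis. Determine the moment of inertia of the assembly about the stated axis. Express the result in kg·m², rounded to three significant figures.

Solid disk: I_cm = (1/2)MR² = (1/2)(4.51)(0.425)² = 0.40731 kg·m²; centre at d = 0.425 m, so I = I_cm + Md² gives I = 0.40731 + (4.51)(0.425)² = 1.2219 kg·m².
Solid sphere: I_cm = (2/5)MR² = (2/5)(1.82)(0.424)² = 0.13088 kg·m²; centre at d = 0.425 + 0.425 + 0.424 = 1.274 m, so I = I_cm + Md² gives I = 0.13088 + (1.82)(1.274)² = 3.0849 kg·m².
Total I = 1.2219 + 3.0849 = 4.3068 kg·m².

4.31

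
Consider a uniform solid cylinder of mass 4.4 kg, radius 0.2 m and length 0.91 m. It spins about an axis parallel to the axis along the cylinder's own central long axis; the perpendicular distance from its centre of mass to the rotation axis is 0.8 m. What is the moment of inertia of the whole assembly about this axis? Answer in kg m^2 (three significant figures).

I_cm = (1/2)MR² = (1/2)(4.4)(0.2)² = 0.088 kg m^2; centre at d = 0.8 m, so the parallel axis theorem gives I = 0.088 + (4.4)(0.8)² = 2.904 kg m^2.

2.90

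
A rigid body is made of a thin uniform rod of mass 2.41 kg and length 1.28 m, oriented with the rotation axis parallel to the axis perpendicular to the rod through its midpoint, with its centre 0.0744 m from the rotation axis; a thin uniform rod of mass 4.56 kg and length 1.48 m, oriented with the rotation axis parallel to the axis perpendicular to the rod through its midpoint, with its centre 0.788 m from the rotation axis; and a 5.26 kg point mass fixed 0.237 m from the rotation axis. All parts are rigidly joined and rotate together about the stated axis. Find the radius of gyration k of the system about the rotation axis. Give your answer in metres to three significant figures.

Thin rod: I_cm = (1/12)ML² = (1/12)(2.41)(1.28)² = 0.32905 kg m^2; centre at d = 0.0744 m, so the parallel axis theorem gives I = 0.32905 + (2.41)(0.0744)² = 0.34239 kg m^2.
Thin rod: I_cm = (1/12)ML² = (1/12)(4.56)(1.48)² = 0.83235 kg m^2; centre at d = 0.788 m, so the parallel axis theorem gives I = 0.83235 + (4.56)(0.788)² = 3.6639 kg m^2.
Point mass: I_cm = 0; centre at d = 0.237 m, so the parallel axis theorem gives I = 0 + (5.26)(0.237)² = 0.29545 kg m^2.
Total I = 4.3017 kg m^2; total mass M = 12.23 kg.
k = √(I/M) = √(4.3017/12.23) = 0.59307 m.

0.593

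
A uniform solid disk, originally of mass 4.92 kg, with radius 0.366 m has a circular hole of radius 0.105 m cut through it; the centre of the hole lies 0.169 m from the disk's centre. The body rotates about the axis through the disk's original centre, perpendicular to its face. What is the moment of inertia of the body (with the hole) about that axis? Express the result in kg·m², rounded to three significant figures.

Unpierced body about its centre: I₀ = (1/2)MR² = (1/2)(4.92)(0.366)² = 0.32953 kg·m².
The removed disk has mass m = M·(r/R)² = (4.92)(0.105/0.366)² = 0.40493 kg (same uniform areal density).
Its moment of inertia about the rotation axis (parallel-axis theorem): I_hole = (1/2)mr² + md² = (1/2)(0.40493)(0.105)² + (0.40493)(0.169)² = 0.013797 kg·m².
Treating the hole as negative mass, I = I₀ − I_hole = 0.32953 − 0.013797 = 0.31573 kg·m².

0.316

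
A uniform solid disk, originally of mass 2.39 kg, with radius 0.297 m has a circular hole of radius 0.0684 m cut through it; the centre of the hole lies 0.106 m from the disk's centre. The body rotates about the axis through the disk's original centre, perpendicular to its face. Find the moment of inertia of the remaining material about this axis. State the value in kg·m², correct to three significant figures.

Unpierced body about its centre: I₀ = (1/2)MR² = (1/2)(2.39)(0.297)² = 0.10541 kg·m².
The removed disk has mass m = M·(r/R)² = (2.39)(0.0684/0.297)² = 0.12676 kg (same uniform areal density).
Its moment of inertia about the rotation axis (parallel-axis theorem): I_hole = (1/2)mr² + md² = (1/2)(0.12676)(0.0684)² + (0.12676)(0.106)² = 0.0017209 kg·m².
Treating the hole as negative mass, I = I₀ − I_hole = 0.10541 − 0.0017209 = 0.10369 kg·m².

0.104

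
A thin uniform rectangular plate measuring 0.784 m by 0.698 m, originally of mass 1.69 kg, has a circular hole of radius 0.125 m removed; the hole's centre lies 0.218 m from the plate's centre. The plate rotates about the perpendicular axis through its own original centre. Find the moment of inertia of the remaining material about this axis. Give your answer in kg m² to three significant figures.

Unpierced body about its centre: I₀ = (1/12)M(a²+b²) = (1/12)(1.69)[(0.784)² + (0.698)²] = 0.15518 kg m².
The removed disk has mass m = M·πr²/(ab) = (1.69)·π(0.125)²/(0.784·0.698) = 0.1516 kg (same uniform areal density).
Its moment of inertia about the rotation axis (parallel-axis theorem): I_hole = (1/2)mr² + md² = (1/2)(0.1516)(0.125)² + (0.1516)(0.218)² = 0.0083887 kg m².
Treating the hole as negative mass, I = I₀ − I_hole = 0.15518 − 0.0083887 = 0.14679 kg m².

0.147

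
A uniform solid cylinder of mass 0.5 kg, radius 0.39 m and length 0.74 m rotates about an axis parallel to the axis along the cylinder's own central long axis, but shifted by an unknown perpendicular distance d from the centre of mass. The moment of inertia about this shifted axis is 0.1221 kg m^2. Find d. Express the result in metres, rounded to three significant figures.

About the centre-of-mass axis, I_cm = (1/2)MR² = (1/2)(0.5)(0.39)² = 0.038025 kg m^2.
Parallel axis theorem: I = I_cm + Md², so Md² = 0.1221 − 0.038025 = 0.084075 kg m^2.
d = √(0.084075 / 0.5) = 0.41006 m.

0.410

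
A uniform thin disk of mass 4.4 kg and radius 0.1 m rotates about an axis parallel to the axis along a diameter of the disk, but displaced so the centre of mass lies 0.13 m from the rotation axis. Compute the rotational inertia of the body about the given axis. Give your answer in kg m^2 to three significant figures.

0.0854

I_cm = (1/4)MR² = (1/4)(4.4)(0.1)² = 0.011 kg m^2; centre at d = 0.13 m, so the parallel axis theorem gives I = 0.011 + (4.4)(0.13)² = 0.08536 kg m^2.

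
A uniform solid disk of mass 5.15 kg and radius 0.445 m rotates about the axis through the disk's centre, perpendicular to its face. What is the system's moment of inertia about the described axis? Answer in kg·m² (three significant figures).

0.510

I_cm = (1/2)MR² = (1/2)(5.15)(0.445)² = 0.50991 kg·m²; axis through the centre, so I = 0.50991 kg·m².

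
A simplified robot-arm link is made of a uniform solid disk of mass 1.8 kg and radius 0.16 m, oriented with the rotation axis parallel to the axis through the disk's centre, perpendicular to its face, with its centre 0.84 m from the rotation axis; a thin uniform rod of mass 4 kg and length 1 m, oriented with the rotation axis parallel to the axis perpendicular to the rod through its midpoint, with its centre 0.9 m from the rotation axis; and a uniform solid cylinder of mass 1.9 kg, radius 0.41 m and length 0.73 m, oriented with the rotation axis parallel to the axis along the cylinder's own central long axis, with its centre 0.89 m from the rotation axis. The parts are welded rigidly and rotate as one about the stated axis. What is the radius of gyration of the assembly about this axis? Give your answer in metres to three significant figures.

Solid disk: I_cm = (1/2)MR² = (1/2)(1.8)(0.16)² = 0.02304 kg·m²; centre at d = 0.84 m, so the parallel axis theorem gives I = 0.02304 + (1.8)(0.84)² = 1.2931 kg·m².
Thin rod: I_cm = (1/12)ML² = (1/12)(4)(1)² = 0.33333 kg·m²; centre at d = 0.9 m, so the parallel axis theorem gives I = 0.33333 + (4)(0.9)² = 3.5733 kg·m².
Solid cylinder: I_cm = (1/2)MR² = (1/2)(1.9)(0.41)² = 0.15969 kg·m²; centre at d = 0.89 m, so the parallel axis theorem gives I = 0.15969 + (1.9)(0.89)² = 1.6647 kg·m².
Total I = 6.5311 kg·m²; total mass M = 7.7 kg.
k = √(I/M) = √(6.5311/7.7) = 0.92098 m.

0.921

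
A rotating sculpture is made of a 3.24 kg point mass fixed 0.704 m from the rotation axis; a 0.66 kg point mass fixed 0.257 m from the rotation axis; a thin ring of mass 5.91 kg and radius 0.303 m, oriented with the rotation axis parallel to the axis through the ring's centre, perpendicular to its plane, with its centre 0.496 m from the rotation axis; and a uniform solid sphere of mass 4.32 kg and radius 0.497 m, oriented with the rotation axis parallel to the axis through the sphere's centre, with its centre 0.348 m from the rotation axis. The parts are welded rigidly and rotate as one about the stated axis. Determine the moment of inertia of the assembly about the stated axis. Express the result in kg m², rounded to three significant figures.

4.60

Point mass: I_cm = 0; centre at d = 0.704 m, so the parallel axis theorem gives I = 0 + (3.24)(0.704)² = 1.6058 kg m².
Point mass: I_cm = 0; centre at d = 0.257 m, so the parallel axis theorem gives I = 0 + (0.66)(0.257)² = 0.043592 kg m².
Thin ring: I_cm = MR² = (5.91)(0.303)² = 0.54259 kg m²; centre at d = 0.496 m, so the parallel axis theorem gives I = 0.54259 + (5.91)(0.496)² = 1.9965 kg m².
Solid sphere: I_cm = (2/5)MR² = (2/5)(4.32)(0.497)² = 0.42683 kg m²; centre at d = 0.348 m, so the parallel axis theorem gives I = 0.42683 + (4.32)(0.348)² = 0.95 kg m².
Total I = 1.6058 + 0.043592 + 1.9965 + 0.95 = 4.5959 kg m².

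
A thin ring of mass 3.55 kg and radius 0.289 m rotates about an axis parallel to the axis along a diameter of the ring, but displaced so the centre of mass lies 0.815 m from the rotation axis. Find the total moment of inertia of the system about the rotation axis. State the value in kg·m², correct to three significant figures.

2.51

I_cm = (1/2)MR² = (1/2)(3.55)(0.289)² = 0.14825 kg·m²; centre at d = 0.815 m, so I = I_cm + Md² gives I = 0.14825 + (3.55)(0.815)² = 2.5062 kg·m².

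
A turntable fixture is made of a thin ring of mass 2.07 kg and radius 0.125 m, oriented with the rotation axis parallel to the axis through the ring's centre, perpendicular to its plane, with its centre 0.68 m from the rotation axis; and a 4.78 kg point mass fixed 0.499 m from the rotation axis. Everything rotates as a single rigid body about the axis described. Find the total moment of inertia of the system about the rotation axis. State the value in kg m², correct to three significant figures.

2.18

Thin ring: I_cm = MR² = (2.07)(0.125)² = 0.032344 kg m²; centre at d = 0.68 m, so the parallel axis theorem gives I = 0.032344 + (2.07)(0.68)² = 0.98951 kg m².
Point mass: I_cm = 0; centre at d = 0.499 m, so the parallel axis theorem gives I = 0 + (4.78)(0.499)² = 1.1902 kg m².
Total I = 0.98951 + 1.1902 = 2.1797 kg m².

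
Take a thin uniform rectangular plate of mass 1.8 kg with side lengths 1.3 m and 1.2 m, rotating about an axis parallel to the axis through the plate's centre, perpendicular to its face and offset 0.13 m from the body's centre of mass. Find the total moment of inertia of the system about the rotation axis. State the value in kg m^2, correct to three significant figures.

0.500

I_cm = (1/12)M(a²+b²) = (1/12)(1.8)[(1.3)² + (1.2)²] = 0.4695 kg m^2; centre at d = 0.13 m, so the parallel axis theorem gives I = 0.4695 + (1.8)(0.13)² = 0.49992 kg m^2.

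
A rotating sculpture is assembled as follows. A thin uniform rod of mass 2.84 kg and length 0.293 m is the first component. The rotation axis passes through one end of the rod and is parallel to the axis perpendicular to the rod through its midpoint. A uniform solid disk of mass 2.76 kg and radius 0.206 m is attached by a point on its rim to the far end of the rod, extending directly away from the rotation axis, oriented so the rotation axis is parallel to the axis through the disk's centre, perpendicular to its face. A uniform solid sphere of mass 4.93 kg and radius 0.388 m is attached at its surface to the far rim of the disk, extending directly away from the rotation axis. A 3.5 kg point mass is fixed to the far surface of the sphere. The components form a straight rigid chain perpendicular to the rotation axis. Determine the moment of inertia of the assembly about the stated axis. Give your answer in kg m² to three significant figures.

Thin rod: I_cm = (1/12)ML² = (1/12)(2.84)(0.293)² = 0.020318 kg m²; centre at d = 0.1465 m, so the parallel axis theorem gives I = 0.020318 + (2.84)(0.1465)² = 0.08127 kg m².
Solid disk: I_cm = (1/2)MR² = (1/2)(2.76)(0.206)² = 0.058562 kg m²; centre at d = 0.1465 + 0.1465 + 0.206 = 0.499 m, so the parallel axis theorem gives I = 0.058562 + (2.76)(0.499)² = 0.7458 kg m².
Solid sphere: I_cm = (2/5)MR² = (2/5)(4.93)(0.388)² = 0.29687 kg m²; centre at d = 0.1465 + 0.1465 + 0.206 + 0.206 + 0.388 = 1.093 m, so the parallel axis theorem gives I = 0.29687 + (4.93)(1.093)² = 6.1865 kg m².
Point mass: I_cm = 0; centre at d = 0.1465 + 0.1465 + 0.206 + 0.206 + 0.388 + 0.388 = 1.481 m, so the parallel axis theorem gives I = 0 + (3.5)(1.481)² = 7.6768 kg m².
Total I = 0.08127 + 0.7458 + 6.1865 + 7.6768 = 14.69 kg m².

14.7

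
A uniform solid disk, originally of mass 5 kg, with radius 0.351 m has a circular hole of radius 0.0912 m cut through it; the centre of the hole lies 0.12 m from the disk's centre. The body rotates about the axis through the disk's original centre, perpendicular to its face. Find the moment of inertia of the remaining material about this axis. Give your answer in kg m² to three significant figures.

Unpierced body about its centre: I₀ = (1/2)MR² = (1/2)(5)(0.351)² = 0.308 kg m².
The removed disk has mass m = M·(r/R)² = (5)(0.0912/0.351)² = 0.33756 kg (same uniform areal density).
Its moment of inertia about the rotation axis (parallel-axis theorem): I_hole = (1/2)mr² + md² = (1/2)(0.33756)(0.0912)² + (0.33756)(0.12)² = 0.0062646 kg m².
Treating the hole as negative mass, I = I₀ − I_hole = 0.308 − 0.0062646 = 0.30174 kg m².

0.302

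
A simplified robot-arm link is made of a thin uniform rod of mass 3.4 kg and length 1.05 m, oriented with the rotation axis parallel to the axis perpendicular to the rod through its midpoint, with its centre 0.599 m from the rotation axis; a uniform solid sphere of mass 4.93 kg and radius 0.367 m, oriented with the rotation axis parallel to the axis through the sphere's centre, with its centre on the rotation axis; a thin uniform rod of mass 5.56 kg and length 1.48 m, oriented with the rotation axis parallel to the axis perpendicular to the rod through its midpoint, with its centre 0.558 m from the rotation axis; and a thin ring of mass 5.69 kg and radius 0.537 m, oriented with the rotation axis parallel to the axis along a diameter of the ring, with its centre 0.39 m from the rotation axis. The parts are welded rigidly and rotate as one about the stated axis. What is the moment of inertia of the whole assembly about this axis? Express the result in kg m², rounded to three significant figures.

6.23

Thin rod: I_cm = (1/12)ML² = (1/12)(3.4)(1.05)² = 0.31238 kg m²; centre at d = 0.599 m, so I = I_cm + Md² gives I = 0.31238 + (3.4)(0.599)² = 1.5323 kg m².
Solid sphere: I_cm = (2/5)MR² = (2/5)(4.93)(0.367)² = 0.26561 kg m²; axis through the centre, so I = 0.26561 kg m².
Thin rod: I_cm = (1/12)ML² = (1/12)(5.56)(1.48)² = 1.0149 kg m²; centre at d = 0.558 m, so I = I_cm + Md² gives I = 1.0149 + (5.56)(0.558)² = 2.7461 kg m².
Thin ring: I_cm = (1/2)MR² = (1/2)(5.69)(0.537)² = 0.82041 kg m²; centre at d = 0.39 m, so I = I_cm + Md² gives I = 0.82041 + (5.69)(0.39)² = 1.6859 kg m².
Total I = 1.5323 + 0.26561 + 2.7461 + 1.6859 = 6.2298 kg m².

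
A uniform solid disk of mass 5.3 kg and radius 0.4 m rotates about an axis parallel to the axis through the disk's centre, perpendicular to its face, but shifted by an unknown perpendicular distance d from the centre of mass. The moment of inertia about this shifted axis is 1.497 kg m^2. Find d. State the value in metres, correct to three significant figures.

0.450

About the centre-of-mass axis, I_cm = (1/2)MR² = (1/2)(5.3)(0.4)² = 0.424 kg m^2.
Parallel axis theorem: I = I_cm + Md², so Md² = 1.497 − 0.424 = 1.073 kg m^2.
d = √(1.073 / 5.3) = 0.44995 m.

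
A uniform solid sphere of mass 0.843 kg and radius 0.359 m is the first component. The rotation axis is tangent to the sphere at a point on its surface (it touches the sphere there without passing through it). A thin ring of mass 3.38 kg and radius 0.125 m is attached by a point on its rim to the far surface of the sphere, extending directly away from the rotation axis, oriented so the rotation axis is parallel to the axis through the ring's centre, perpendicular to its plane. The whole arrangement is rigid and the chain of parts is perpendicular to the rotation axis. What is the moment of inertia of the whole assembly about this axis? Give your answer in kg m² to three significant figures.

Solid sphere: I_cm = (2/5)MR² = (2/5)(0.843)(0.359)² = 0.043459 kg m²; centre at d = 0.359 m, so the parallel axis theorem gives I = 0.043459 + (0.843)(0.359)² = 0.15211 kg m².
Thin ring: I_cm = MR² = (3.38)(0.125)² = 0.052812 kg m²; centre at d = 0.359 + 0.359 + 0.125 = 0.843 m, so the parallel axis theorem gives I = 0.052812 + (3.38)(0.843)² = 2.4548 kg m².
Total I = 0.15211 + 2.4548 = 2.6069 kg m².

2.61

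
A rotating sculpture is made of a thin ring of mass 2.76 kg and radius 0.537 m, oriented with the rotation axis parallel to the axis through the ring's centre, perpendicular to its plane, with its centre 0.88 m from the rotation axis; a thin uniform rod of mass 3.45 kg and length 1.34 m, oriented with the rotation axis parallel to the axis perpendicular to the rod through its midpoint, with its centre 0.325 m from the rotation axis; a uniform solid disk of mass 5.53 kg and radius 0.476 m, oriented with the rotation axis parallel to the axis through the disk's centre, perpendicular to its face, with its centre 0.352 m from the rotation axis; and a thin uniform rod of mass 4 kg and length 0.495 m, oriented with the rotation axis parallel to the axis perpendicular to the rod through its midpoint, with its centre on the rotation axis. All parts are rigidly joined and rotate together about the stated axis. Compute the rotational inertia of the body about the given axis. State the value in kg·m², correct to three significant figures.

Thin ring: I_cm = MR² = (2.76)(0.537)² = 0.7959 kg·m²; centre at d = 0.88 m, so I = I_cm + Md² gives I = 0.7959 + (2.76)(0.88)² = 2.9332 kg·m².
Thin rod: I_cm = (1/12)ML² = (1/12)(3.45)(1.34)² = 0.51623 kg·m²; centre at d = 0.325 m, so I = I_cm + Md² gives I = 0.51623 + (3.45)(0.325)² = 0.88064 kg·m².
Solid disk: I_cm = (1/2)MR² = (1/2)(5.53)(0.476)² = 0.62648 kg·m²; centre at d = 0.352 m, so I = I_cm + Md² gives I = 0.62648 + (5.53)(0.352)² = 1.3117 kg·m².
Thin rod: I_cm = (1/12)ML² = (1/12)(4)(0.495)² = 0.081675 kg·m²; axis through the centre, so I = 0.081675 kg·m².
Total I = 2.9332 + 0.88064 + 1.3117 + 0.081675 = 5.2072 kg·m².

5.21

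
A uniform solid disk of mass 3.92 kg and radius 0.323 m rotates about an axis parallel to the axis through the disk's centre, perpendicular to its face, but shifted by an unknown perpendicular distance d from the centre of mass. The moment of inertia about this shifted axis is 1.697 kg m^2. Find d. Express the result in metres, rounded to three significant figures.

About the centre-of-mass axis, I_cm = (1/2)MR² = (1/2)(3.92)(0.323)² = 0.20448 kg m^2.
Parallel axis theorem: I = I_cm + Md², so Md² = 1.697 − 0.20448 = 1.4925 kg m^2.
d = √(1.4925 / 3.92) = 0.61704 m.

0.617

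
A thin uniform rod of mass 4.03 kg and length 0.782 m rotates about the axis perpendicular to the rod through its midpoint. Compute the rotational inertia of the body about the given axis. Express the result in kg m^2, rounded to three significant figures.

I_cm = (1/12)ML² = (1/12)(4.03)(0.782)² = 0.20537 kg m^2; axis through the centre, so I = 0.20537 kg m^2.

0.205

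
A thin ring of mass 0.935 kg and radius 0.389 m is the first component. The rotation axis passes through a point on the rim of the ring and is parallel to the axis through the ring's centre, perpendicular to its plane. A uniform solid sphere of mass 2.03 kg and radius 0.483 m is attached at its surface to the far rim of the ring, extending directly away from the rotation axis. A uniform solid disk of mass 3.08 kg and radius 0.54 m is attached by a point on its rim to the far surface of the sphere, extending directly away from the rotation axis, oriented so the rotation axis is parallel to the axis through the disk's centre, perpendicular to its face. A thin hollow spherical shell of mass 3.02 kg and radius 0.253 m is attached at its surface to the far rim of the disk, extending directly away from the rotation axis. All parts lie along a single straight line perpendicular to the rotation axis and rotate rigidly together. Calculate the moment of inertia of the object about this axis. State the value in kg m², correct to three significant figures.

48.9

Thin ring: I_cm = MR² = (0.935)(0.389)² = 0.14149 kg m²; centre at d = 0.389 m, so I = I_cm + Md² gives I = 0.14149 + (0.935)(0.389)² = 0.28297 kg m².
Solid sphere: I_cm = (2/5)MR² = (2/5)(2.03)(0.483)² = 0.18943 kg m²; centre at d = 0.389 + 0.389 + 0.483 = 1.261 m, so I = I_cm + Md² gives I = 0.18943 + (2.03)(1.261)² = 3.4174 kg m².
Solid disk: I_cm = (1/2)MR² = (1/2)(3.08)(0.54)² = 0.44906 kg m²; centre at d = 0.389 + 0.389 + 0.483 + 0.483 + 0.54 = 2.284 m, so I = I_cm + Md² gives I = 0.44906 + (3.08)(2.284)² = 16.516 kg m².
Spherical shell: I_cm = (2/3)MR² = (2/3)(3.02)(0.253)² = 0.12887 kg m²; centre at d = 0.389 + 0.389 + 0.483 + 0.483 + 0.54 + 0.54 + 0.253 = 3.077 m, so I = I_cm + Md² gives I = 0.12887 + (3.02)(3.077)² = 28.722 kg m².
Total I = 0.28297 + 3.4174 + 16.516 + 28.722 = 48.939 kg m².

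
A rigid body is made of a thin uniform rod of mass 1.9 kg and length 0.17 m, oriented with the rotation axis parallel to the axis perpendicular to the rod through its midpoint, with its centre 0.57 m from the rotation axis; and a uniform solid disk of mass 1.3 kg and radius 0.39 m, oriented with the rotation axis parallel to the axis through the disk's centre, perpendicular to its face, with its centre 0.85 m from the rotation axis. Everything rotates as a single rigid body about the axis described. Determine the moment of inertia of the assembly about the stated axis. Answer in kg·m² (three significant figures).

Thin rod: I_cm = (1/12)ML² = (1/12)(1.9)(0.17)² = 0.0045758 kg·m²; centre at d = 0.57 m, so the parallel axis theorem gives I = 0.0045758 + (1.9)(0.57)² = 0.62189 kg·m².
Solid disk: I_cm = (1/2)MR² = (1/2)(1.3)(0.39)² = 0.098865 kg·m²; centre at d = 0.85 m, so the parallel axis theorem gives I = 0.098865 + (1.3)(0.85)² = 1.0381 kg·m².
Total I = 0.62189 + 1.0381 = 1.66 kg·m².

1.66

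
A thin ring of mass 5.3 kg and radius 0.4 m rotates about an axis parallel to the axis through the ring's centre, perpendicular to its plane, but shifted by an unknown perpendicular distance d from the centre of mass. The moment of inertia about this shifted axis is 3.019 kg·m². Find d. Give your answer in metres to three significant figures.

About the centre-of-mass axis, I_cm = MR² = (5.3)(0.4)² = 0.848 kg·m².
Parallel axis theorem: I = I_cm + Md², so Md² = 3.019 − 0.848 = 2.171 kg·m².
d = √(2.171 / 5.3) = 0.64002 m.

0.640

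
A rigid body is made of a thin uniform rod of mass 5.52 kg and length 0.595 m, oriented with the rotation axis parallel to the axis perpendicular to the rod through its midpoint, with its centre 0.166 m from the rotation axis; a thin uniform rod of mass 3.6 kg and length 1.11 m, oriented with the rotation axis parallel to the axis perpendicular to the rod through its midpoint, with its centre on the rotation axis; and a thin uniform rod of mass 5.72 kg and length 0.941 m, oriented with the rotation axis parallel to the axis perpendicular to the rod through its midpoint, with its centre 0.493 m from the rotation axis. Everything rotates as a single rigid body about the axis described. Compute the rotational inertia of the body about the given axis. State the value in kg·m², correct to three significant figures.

2.50

Thin rod: I_cm = (1/12)ML² = (1/12)(5.52)(0.595)² = 0.16285 kg·m²; centre at d = 0.166 m, so the parallel axis theorem gives I = 0.16285 + (5.52)(0.166)² = 0.31496 kg·m².
Thin rod: I_cm = (1/12)ML² = (1/12)(3.6)(1.11)² = 0.36963 kg·m²; axis through the centre, so I = 0.36963 kg·m².
Thin rod: I_cm = (1/12)ML² = (1/12)(5.72)(0.941)² = 0.42208 kg·m²; centre at d = 0.493 m, so the parallel axis theorem gives I = 0.42208 + (5.72)(0.493)² = 1.8123 kg·m².
Total I = 0.31496 + 0.36963 + 1.8123 = 2.4969 kg·m².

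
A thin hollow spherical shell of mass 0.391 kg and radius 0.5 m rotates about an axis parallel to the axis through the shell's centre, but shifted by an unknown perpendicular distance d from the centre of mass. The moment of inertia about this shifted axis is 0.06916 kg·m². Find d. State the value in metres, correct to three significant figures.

0.101

About the centre-of-mass axis, I_cm = (2/3)MR² = (2/3)(0.391)(0.5)² = 0.065167 kg·m².
Parallel axis theorem: I = I_cm + Md², so Md² = 0.06916 − 0.065167 = 0.0039933 kg·m².
d = √(0.0039933 / 0.391) = 0.10106 m.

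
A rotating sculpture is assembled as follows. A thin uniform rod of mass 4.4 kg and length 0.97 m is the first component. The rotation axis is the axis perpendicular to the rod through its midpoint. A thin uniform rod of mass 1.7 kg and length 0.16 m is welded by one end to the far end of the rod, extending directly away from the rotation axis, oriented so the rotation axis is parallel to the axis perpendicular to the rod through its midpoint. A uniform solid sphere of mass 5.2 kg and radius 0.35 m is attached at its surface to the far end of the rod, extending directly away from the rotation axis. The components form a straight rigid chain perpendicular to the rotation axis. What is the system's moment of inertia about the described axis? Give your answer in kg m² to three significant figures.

6.29

Thin rod: I_cm = (1/12)ML² = (1/12)(4.4)(0.97)² = 0.345 kg m²; axis through the centre, so I = 0.345 kg m².
Thin rod: I_cm = (1/12)ML² = (1/12)(1.7)(0.16)² = 0.0036267 kg m²; centre at d = 0.485 + 0.08 = 0.565 m, so the parallel axis theorem gives I = 0.0036267 + (1.7)(0.565)² = 0.54631 kg m².
Solid sphere: I_cm = (2/5)MR² = (2/5)(5.2)(0.35)² = 0.2548 kg m²; centre at d = 0.485 + 0.08 + 0.08 + 0.35 = 0.995 m, so the parallel axis theorem gives I = 0.2548 + (5.2)(0.995)² = 5.4029 kg m².
Total I = 0.345 + 0.54631 + 5.4029 = 6.2942 kg m².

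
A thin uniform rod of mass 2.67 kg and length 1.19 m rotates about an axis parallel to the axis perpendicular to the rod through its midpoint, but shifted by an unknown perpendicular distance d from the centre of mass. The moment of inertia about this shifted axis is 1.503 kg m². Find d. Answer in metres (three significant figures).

0.667

About the centre-of-mass axis, I_cm = (1/12)ML² = (1/12)(2.67)(1.19)² = 0.31508 kg m².
Parallel axis theorem: I = I_cm + Md², so Md² = 1.503 − 0.31508 = 1.1879 kg m².
d = √(1.1879 / 2.67) = 0.66702 m.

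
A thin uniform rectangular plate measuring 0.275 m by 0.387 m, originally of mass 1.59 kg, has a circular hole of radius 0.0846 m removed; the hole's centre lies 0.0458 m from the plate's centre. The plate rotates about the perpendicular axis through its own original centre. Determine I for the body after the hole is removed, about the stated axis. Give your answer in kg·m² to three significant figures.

0.0280

Unpierced body about its centre: I₀ = (1/12)M(a²+b²) = (1/12)(1.59)[(0.275)² + (0.387)²] = 0.029865 kg·m².
The removed disk has mass m = M·πr²/(ab) = (1.59)·π(0.0846)²/(0.275·0.387) = 0.33593 kg (same uniform areal density).
Its moment of inertia about the rotation axis (parallel-axis theorem): I_hole = (1/2)mr² + md² = (1/2)(0.33593)(0.0846)² + (0.33593)(0.0458)² = 0.0019068 kg·m².
Treating the hole as negative mass, I = I₀ − I_hole = 0.029865 − 0.0019068 = 0.027958 kg·m².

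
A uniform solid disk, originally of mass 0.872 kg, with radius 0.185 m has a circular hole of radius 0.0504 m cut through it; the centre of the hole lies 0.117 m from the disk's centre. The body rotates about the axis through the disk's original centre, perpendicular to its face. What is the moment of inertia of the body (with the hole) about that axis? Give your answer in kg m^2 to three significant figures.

Unpierced body about its centre: I₀ = (1/2)MR² = (1/2)(0.872)(0.185)² = 0.014922 kg m^2.
The removed disk has mass m = M·(r/R)² = (0.872)(0.0504/0.185)² = 0.064719 kg (same uniform areal density).
Its moment of inertia about the rotation axis (parallel-axis theorem): I_hole = (1/2)mr² + md² = (1/2)(0.064719)(0.0504)² + (0.064719)(0.117)² = 0.00096814 kg m^2.
Treating the hole as negative mass, I = I₀ − I_hole = 0.014922 − 0.00096814 = 0.013954 kg m^2.

0.0140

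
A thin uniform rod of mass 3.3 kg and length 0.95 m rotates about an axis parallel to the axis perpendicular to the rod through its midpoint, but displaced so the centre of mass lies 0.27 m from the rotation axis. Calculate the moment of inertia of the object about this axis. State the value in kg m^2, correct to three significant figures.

I_cm = (1/12)ML² = (1/12)(3.3)(0.95)² = 0.24819 kg m^2; centre at d = 0.27 m, so the parallel axis theorem gives I = 0.24819 + (3.3)(0.27)² = 0.48876 kg m^2.

0.489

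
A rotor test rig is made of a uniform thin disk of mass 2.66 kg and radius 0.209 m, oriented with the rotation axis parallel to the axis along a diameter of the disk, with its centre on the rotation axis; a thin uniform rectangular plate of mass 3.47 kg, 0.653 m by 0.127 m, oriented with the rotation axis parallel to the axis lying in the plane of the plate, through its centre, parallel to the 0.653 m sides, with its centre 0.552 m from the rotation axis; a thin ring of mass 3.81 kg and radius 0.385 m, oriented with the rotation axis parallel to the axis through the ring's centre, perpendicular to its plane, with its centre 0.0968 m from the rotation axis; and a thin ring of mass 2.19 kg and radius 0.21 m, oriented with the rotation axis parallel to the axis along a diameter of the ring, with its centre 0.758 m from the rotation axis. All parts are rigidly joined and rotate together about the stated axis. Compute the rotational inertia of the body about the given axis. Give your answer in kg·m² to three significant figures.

Thin disk: I_cm = (1/4)MR² = (1/4)(2.66)(0.209)² = 0.029048 kg·m²; axis through the centre, so I = 0.029048 kg·m².
Rectangular plate: I_cm = (1/12)Mb² = (1/12)(3.47)(0.127)² = 0.004664 kg·m²; centre at d = 0.552 m, so I = I_cm + Md² gives I = 0.004664 + (3.47)(0.552)² = 1.062 kg·m².
Thin ring: I_cm = MR² = (3.81)(0.385)² = 0.56474 kg·m²; centre at d = 0.0968 m, so I = I_cm + Md² gives I = 0.56474 + (3.81)(0.0968)² = 0.60044 kg·m².
Thin ring: I_cm = (1/2)MR² = (1/2)(2.19)(0.21)² = 0.048289 kg·m²; centre at d = 0.758 m, so I = I_cm + Md² gives I = 0.048289 + (2.19)(0.758)² = 1.3066 kg·m².
Total I = 0.029048 + 1.062 + 0.60044 + 1.3066 = 2.9981 kg·m².

3.00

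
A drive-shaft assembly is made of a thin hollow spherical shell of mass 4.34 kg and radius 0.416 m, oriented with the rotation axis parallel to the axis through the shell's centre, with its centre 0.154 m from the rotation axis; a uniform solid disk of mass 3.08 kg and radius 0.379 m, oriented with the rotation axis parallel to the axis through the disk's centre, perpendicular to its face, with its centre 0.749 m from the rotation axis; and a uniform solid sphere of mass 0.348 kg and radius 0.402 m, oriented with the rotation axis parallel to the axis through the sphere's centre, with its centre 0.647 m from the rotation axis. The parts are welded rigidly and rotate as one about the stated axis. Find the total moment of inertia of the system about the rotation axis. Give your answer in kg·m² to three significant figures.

Spherical shell: I_cm = (2/3)MR² = (2/3)(4.34)(0.416)² = 0.50071 kg·m²; centre at d = 0.154 m, so the parallel axis theorem gives I = 0.50071 + (4.34)(0.154)² = 0.60364 kg·m².
Solid disk: I_cm = (1/2)MR² = (1/2)(3.08)(0.379)² = 0.22121 kg·m²; centre at d = 0.749 m, so the parallel axis theorem gives I = 0.22121 + (3.08)(0.749)² = 1.9491 kg·m².
Solid sphere: I_cm = (2/5)MR² = (2/5)(0.348)(0.402)² = 0.022495 kg·m²; centre at d = 0.647 m, so the parallel axis theorem gives I = 0.022495 + (0.348)(0.647)² = 0.16817 kg·m².
Total I = 0.60364 + 1.9491 + 0.16817 = 2.7209 kg·m².

2.72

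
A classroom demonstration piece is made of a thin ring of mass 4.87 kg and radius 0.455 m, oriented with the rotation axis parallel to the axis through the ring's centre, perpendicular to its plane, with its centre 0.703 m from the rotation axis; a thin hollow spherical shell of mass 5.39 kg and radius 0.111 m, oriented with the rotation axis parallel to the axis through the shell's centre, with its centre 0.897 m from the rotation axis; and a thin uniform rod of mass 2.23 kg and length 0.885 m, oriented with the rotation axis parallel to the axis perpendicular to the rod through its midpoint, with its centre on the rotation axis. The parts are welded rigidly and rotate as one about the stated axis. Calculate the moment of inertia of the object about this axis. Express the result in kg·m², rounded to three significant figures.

Thin ring: I_cm = MR² = (4.87)(0.455)² = 1.0082 kg·m²; centre at d = 0.703 m, so I = I_cm + Md² gives I = 1.0082 + (4.87)(0.703)² = 3.415 kg·m².
Spherical shell: I_cm = (2/3)MR² = (2/3)(5.39)(0.111)² = 0.044273 kg·m²; centre at d = 0.897 m, so I = I_cm + Md² gives I = 0.044273 + (5.39)(0.897)² = 4.3811 kg·m².
Thin rod: I_cm = (1/12)ML² = (1/12)(2.23)(0.885)² = 0.14555 kg·m²; axis through the centre, so I = 0.14555 kg·m².
Total I = 3.415 + 4.3811 + 0.14555 = 7.9417 kg·m².

7.94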